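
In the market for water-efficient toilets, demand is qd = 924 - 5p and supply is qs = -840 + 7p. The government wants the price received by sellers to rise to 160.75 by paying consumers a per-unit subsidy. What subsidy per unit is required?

At a seller price of 160.75, quantity supplied is -840 + 7·160.75 = 285.25.
Buyers absorb 285.25 only when they pay pb with 924 − 5·pb = 285.25, i.e. pb = 127.75.
s = ps − pb = 160.75 − 127.75 = 33.

Required subsidy s = 33 per unit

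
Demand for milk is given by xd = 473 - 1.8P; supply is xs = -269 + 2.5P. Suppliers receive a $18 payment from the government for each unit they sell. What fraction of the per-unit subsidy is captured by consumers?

Pre-subsidy: 473 - 1.8P = -269 + 2.5P gives P* = 7420/43, x* = 6983/43.
With the subsidy, sellers receive Ps = Pb + 18 for each unit, where Pb is the price buyers pay.
Supply in terms of Pb becomes xs = -269 + 2.5(Pb + 18) = -224 + 2.5Pb. Setting this equal to demand: 473 - 1.8Pb = -224 + 2.5Pb, so Pb = 6970/43.
Sellers receive Ps = 6970/43 + 18 = 7744/43; x' = 473 − 1.8·(6970/43) = 7793/43.
Buyers' price falls by P* − Pb = 7420/43 − 6970/43 = 450/43; sellers' price rises by Ps − P* = 7744/43 − 7420/43 = 324/43.
So consumers capture (450/43)/18 = 25/43 of each unit of subsidy.

Consumer share = 25/43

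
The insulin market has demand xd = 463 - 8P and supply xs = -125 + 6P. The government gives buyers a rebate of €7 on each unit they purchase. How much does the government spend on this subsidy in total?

Government cost = €1057

Pre-subsidy: 463 - 8P = -125 + 6P gives P* = 42, x* = 127.
With the rebate, buyers effectively pay Pb = Ps − 7, where Ps is the price sellers receive.
Demand in terms of Ps becomes xd = 463 − 8(Ps − 7) = 519 - 8Ps. Setting this equal to supply: 519 - 8Ps = -125 + 6Ps, so Ps = 46.
Buyers pay Pb = 46 − 7 = 39; x' = -125 + 6·46 = 151.
Government outlay = subsidy × quantity = 7 × 151 = 1057.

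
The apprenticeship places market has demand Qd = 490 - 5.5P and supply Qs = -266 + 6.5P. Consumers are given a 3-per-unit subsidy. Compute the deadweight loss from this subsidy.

Pre-subsidy: 490 - 5.5P = -266 + 6.5P gives P* = 63, Q* = 143.5.
With the rebate, buyers effectively pay Pb = Ps − 3, where Ps is the price sellers receive.
Demand in terms of Ps becomes Qd = 490 − 5.5(Ps − 3) = 506.5 - 5.5Ps. Setting this equal to supply: 506.5 - 5.5Ps = -266 + 6.5Ps, so Ps = 64.375.
Buyers pay Pb = 64.375 − 3 = 61.375; Q' = -266 + 6.5·64.375 = 152.4375.
The subsidy expands output by 152.4375 − 143.5 = 8.9375 past the efficient level; on those units the gap between marginal cost and willingness to pay runs from 0 up to 3.
DWL = ½ × 3 × 8.9375 = 13.40625.

Deadweight loss = 13.40625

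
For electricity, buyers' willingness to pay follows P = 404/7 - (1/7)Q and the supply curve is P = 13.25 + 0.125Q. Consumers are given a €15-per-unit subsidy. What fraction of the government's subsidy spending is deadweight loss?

DWL / government spending = 14/111

Pre-subsidy: 404/7 - (1/7)Q = 13.25 + 0.125Q gives Q* = 166 and P* = 34.
With the rebate, buyers effectively pay Pb = Ps − 15, where Ps is the price sellers receive.
On the curves, Pb = 404/7 - (1/7)Q and Ps = 13.25 + 0.125Q; the wedge Ps − Pb = 15 gives 13.25 + 0.125Q − (404/7 - (1/7)Q) = 15, so Q' = 222.
Then Pb = 404/7 − (1/7)·222 = 26 and Ps = 13.25 + 0.125·222 = 41.
ΔCS = ½(166 + 222)(34 − 26) = 1552; ΔPS = ½(166 + 222)(41 − 34) = 1358.
Government spending = 15 × 222 = 3330.
DWL = ½ × 15 × (222 − 166) = 420; fraction = 420 / 3330 = 14/111.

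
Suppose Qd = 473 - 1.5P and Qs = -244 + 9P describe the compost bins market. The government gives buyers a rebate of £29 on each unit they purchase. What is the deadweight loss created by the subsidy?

Deadweight loss = 7569/14

Pre-subsidy: 473 - 1.5P = -244 + 9P gives P* = 478/7, Q* = 2594/7.
With the rebate, buyers effectively pay Pb = Ps − 29, where Ps is the price sellers receive.
Demand in terms of Ps becomes Qd = 473 − 1.5(Ps − 29) = 516.5 - 1.5Ps. Setting this equal to supply: 516.5 - 1.5Ps = -244 + 9Ps, so Ps = 507/7.
Buyers pay Pb = 507/7 − 29 = 304/7; Q' = -244 + 9·(507/7) = 2855/7.
The subsidy expands output by 2855/7 − 2594/7 = 261/7 past the efficient level; on those units the gap between marginal cost and willingness to pay runs from 0 up to 29.
DWL = ½ × 29 × 261/7 = 7569/14.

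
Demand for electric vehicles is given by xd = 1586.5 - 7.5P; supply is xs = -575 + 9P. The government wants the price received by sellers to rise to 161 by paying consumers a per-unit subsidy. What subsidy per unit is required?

Required subsidy s = 66 per unit

At a seller price of 161, quantity supplied is -575 + 9·161 = 874.
Buyers absorb 874 only when they pay Pb with 1586.5 − 7.5·Pb = 874, i.e. Pb = 95.
s = Ps − Pb = 161 − 95 = 66.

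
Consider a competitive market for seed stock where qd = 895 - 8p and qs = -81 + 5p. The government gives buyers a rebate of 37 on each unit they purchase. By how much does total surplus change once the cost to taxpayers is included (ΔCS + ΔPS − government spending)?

Net change in total surplus = -27380/13

Pre-subsidy: 895 - 8p = -81 + 5p gives p* = 976/13, q* = 3827/13.
With the rebate, buyers effectively pay pb = ps − 37, where ps is the price sellers receive.
Demand in terms of ps becomes qd = 895 − 8(ps − 37) = 1191 - 8ps. Setting this equal to supply: 1191 - 8ps = -81 + 5ps, so ps = 1272/13.
Buyers pay pb = 1272/13 − 37 = 791/13; q' = -81 + 5·(1272/13) = 5307/13.
ΔCS = ½(3827/13 + 5307/13)(976/13 − 791/13) = 844895/169; ΔPS = ½(3827/13 + 5307/13)(1272/13 − 976/13) = 1351832/169.
Government spending = 37 × 5307/13 = 196359/13.
Net change = 844895/169 + 1351832/169 − 196359/13 = -27380/13. The loss equals the DWL triangle ½·37·1480/13.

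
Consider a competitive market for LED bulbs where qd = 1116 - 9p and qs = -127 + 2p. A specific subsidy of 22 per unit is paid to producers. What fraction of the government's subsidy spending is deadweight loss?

Pre-subsidy: 1116 - 9p = -127 + 2p gives p* = 113, q* = 99.
With the subsidy, sellers receive ps = pb + 22 for each unit, where pb is the price buyers pay.
Supply in terms of pb becomes qs = -127 + 2(pb + 22) = -83 + 2pb. Setting this equal to demand: 1116 - 9pb = -83 + 2pb, so pb = 109.
Sellers receive ps = 109 + 22 = 131; q' = 1116 − 9·109 = 135.
ΔCS = ½(99 + 135)(113 − 109) = 468; ΔPS = ½(99 + 135)(131 − 113) = 2106.
Government spending = 22 × 135 = 2970.
DWL = ½ × 22 × (135 − 99) = 396; fraction = 396 / 2970 = 2/15.

DWL / government spending = 2/15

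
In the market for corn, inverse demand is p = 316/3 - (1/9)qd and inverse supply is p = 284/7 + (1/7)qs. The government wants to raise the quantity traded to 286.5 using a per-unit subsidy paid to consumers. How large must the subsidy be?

Required subsidy s = 8 per unit

At q = 286.5, from the demand curve buyers pay pb = 316/3 − (1/9)·286.5 = 73.5; from the supply curve sellers need ps = 284/7 + (1/7)·286.5 = 81.5.
The subsidy must fill the gap: s = ps − pb = 81.5 − 73.5 = 8.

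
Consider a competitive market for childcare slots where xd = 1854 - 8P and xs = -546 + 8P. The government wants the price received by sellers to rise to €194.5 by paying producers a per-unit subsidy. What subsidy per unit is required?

Required subsidy s = €89 per unit

At a seller price of 194.5, quantity supplied is -546 + 8·194.5 = 1010.
Buyers absorb 1010 only when they pay Pb with 1854 − 8·Pb = 1010, i.e. Pb = 105.5.
s = Ps − Pb = 194.5 − 105.5 = 89.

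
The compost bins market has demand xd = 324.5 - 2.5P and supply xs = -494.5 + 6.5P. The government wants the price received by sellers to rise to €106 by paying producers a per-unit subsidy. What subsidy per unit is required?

At a seller price of 106, quantity supplied is -494.5 + 6.5·106 = 194.5.
Buyers absorb 194.5 only when they pay Pb with 324.5 − 2.5·Pb = 194.5, i.e. Pb = 52.
s = Ps − Pb = 106 − 52 = 54.

Required subsidy s = €54 per unit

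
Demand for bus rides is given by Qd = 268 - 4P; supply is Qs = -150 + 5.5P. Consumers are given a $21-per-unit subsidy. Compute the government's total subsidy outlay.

Government cost = 56112/19

Pre-subsidy: 268 - 4P = -150 + 5.5P gives P* = 44, Q* = 92.
With the rebate, buyers effectively pay Pb = Ps − 21, where Ps is the price sellers receive.
Demand in terms of Ps becomes Qd = 268 − 4(Ps − 21) = 352 - 4Ps. Setting this equal to supply: 352 - 4Ps = -150 + 5.5Ps, so Ps = 1004/19.
Buyers pay Pb = 1004/19 − 21 = 605/19; Q' = -150 + 5.5·(1004/19) = 2672/19.
Government outlay = subsidy × quantity = 21 × 2672/19 = 56112/19.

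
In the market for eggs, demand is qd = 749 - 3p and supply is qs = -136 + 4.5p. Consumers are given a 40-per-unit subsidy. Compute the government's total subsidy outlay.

Government cost = 18680

Pre-subsidy: 749 - 3p = -136 + 4.5p gives p* = 118, q* = 395.
With the rebate, buyers effectively pay pb = ps − 40, where ps is the price sellers receive.
Demand in terms of ps becomes qd = 749 − 3(ps − 40) = 869 - 3ps. Setting this equal to supply: 869 - 3ps = -136 + 4.5ps, so ps = 134.
Buyers pay pb = 134 − 40 = 94; q' = -136 + 4.5·134 = 467.
Government outlay = subsidy × quantity = 40 × 467 = 18680.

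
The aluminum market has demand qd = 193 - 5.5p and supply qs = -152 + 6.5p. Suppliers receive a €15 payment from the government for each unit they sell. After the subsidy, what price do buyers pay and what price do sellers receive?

Buyers pay €20.625; sellers receive €35.625

Pre-subsidy: 193 - 5.5p = -152 + 6.5p gives p* = 28.75, q* = 34.875.
With the subsidy, sellers receive ps = pb + 15 for each unit, where pb is the price buyers pay.
Supply in terms of pb becomes qs = -152 + 6.5(pb + 15) = -54.5 + 6.5pb. Setting this equal to demand: 193 - 5.5pb = -54.5 + 6.5pb, so pb = 20.625.
Sellers receive ps = 20.625 + 15 = 35.625; q' = 193 − 5.5·20.625 = 79.5625.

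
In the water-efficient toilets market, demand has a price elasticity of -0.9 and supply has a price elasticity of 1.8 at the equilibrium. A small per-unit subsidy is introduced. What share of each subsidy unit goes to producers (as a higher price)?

For a small subsidy around the equilibrium, the benefit split depends on the relative slopes, which at a point are proportional to the elasticities.
Buyer share = εs/(εs + |εd|) = 1.8/(1.8 + 0.9) = 2/3; seller share = |εd|/(εs + |εd|) = 1/3.
So producers capture 1/3 of the subsidy.

Producer share = 1/3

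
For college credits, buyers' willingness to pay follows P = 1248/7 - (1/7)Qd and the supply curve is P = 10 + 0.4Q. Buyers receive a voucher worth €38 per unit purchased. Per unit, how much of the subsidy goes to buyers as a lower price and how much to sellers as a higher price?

Pre-subsidy: 1248/7 - (1/7)Q = 10 + 0.4Q gives Q* = 310 and P* = 134.
With the rebate, buyers effectively pay Pb = Ps − 38, where Ps is the price sellers receive.
On the curves, Pb = 1248/7 - (1/7)Q and Ps = 10 + 0.4Q; the wedge Ps − Pb = 38 gives 10 + 0.4Q − (1248/7 - (1/7)Q) = 38, so Q' = 380.
Then Pb = 1248/7 − (1/7)·380 = 124 and Ps = 10 + 0.4·380 = 162.
Buyers' price falls by P* − Pb = 134 − 124 = 10; sellers' price rises by Ps − P* = 162 − 134 = 28.

Buyers gain €10 per unit; sellers gain €28 per unit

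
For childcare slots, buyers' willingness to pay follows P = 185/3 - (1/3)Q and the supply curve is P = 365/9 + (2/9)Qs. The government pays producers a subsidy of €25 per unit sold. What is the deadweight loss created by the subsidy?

Pre-subsidy: 185/3 - (1/3)Q = 365/9 + (2/9)Q gives Q* = 38 and P* = 49.
With the subsidy, sellers receive Ps = Pb + 25 for each unit, where Pb is the price buyers pay.
On the curves, Pb = 185/3 - (1/3)Q and Ps = 365/9 + (2/9)Q; the wedge Ps − Pb = 25 gives 365/9 + (2/9)Q − (185/3 - (1/3)Q) = 25, so Q' = 83.
Then Pb = 185/3 − (1/3)·83 = 34 and Ps = 365/9 + (2/9)·83 = 59.
The subsidy expands output by 83 − 38 = 45 past the efficient level; on those units the gap between marginal cost and willingness to pay runs from 0 up to 25.
DWL = ½ × 25 × 45 = 562.5.

Deadweight loss = €562.5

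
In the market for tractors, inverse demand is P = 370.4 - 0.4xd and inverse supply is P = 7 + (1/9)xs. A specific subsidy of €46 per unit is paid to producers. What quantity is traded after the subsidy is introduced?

Pre-subsidy: 370.4 - 0.4x = 7 + (1/9)x gives x* = 711 and P* = 86.
With the subsidy, sellers receive Ps = Pb + 46 for each unit, where Pb is the price buyers pay.
On the curves, Pb = 370.4 - 0.4x and Ps = 7 + (1/9)x; the wedge Ps − Pb = 46 gives 7 + (1/9)x − (370.4 - 0.4x) = 46, so x' = 801.
Then Pb = 370.4 − 0.4·801 = 50 and Ps = 7 + (1/9)·801 = 96.

x' = 801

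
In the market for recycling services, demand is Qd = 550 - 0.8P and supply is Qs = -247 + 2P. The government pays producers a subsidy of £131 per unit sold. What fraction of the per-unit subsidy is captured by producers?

Pre-subsidy: 550 - 0.8P = -247 + 2P gives P* = 3985/14, Q* = 2256/7.
With the subsidy, sellers receive Ps = Pb + 131 for each unit, where Pb is the price buyers pay.
Supply in terms of Pb becomes Qs = -247 + 2(Pb + 131) = 15 + 2Pb. Setting this equal to demand: 550 - 0.8Pb = 15 + 2Pb, so Pb = 2675/14.
Sellers receive Ps = 2675/14 + 131 = 4509/14; Q' = 550 − 0.8·(2675/14) = 2780/7.
Buyers' price falls by P* − Pb = 3985/14 − 2675/14 = 655/7; sellers' price rises by Ps − P* = 4509/14 − 3985/14 = 262/7.
So producers capture (262/7)/131 = 2/7 of each unit of subsidy.

Producer share = 2/7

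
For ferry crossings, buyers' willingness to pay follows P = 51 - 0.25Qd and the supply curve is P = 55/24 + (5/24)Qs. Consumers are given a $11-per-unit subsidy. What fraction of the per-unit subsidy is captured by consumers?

Pre-subsidy: 51 - 0.25Q = 55/24 + (5/24)Q gives Q* = 1169/11 and P* = 1075/44.
With the rebate, buyers effectively pay Pb = Ps − 11, where Ps is the price sellers receive.
On the curves, Pb = 51 - 0.25Q and Ps = 55/24 + (5/24)Q; the wedge Ps − Pb = 11 gives 55/24 + (5/24)Q − (51 - 0.25Q) = 11, so Q' = 1433/11.
Then Pb = 51 − 0.25·(1433/11) = 811/44 and Ps = 55/24 + (5/24)·(1433/11) = 1295/44.
Buyers' price falls by P* − Pb = 1075/44 − 811/44 = 6; sellers' price rises by Ps − P* = 1295/44 − 1075/44 = 5.
So consumers capture 6/11 = 6/11 of each unit of subsidy.

Consumer share = 6/11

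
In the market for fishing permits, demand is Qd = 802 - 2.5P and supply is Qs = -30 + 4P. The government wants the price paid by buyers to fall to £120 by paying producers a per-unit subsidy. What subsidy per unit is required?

Required subsidy s = £13 per unit

At a buyer price of 120, quantity demanded is 802 − 2.5·120 = 502.
Sellers supply 502 only when they receive Ps with -30 + 4·Ps = 502, i.e. Ps = 133.
s = Ps − Pb = 133 − 120 = 13.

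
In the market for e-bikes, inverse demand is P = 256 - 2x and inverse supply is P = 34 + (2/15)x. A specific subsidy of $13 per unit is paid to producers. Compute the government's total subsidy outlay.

Government cost = $1432.03125

Pre-subsidy: 256 - 2x = 34 + (2/15)x gives x* = 104.0625 and P* = 47.875.
With the subsidy, sellers receive Ps = Pb + 13 for each unit, where Pb is the price buyers pay.
On the curves, Pb = 256 - 2x and Ps = 34 + (2/15)x; the wedge Ps − Pb = 13 gives 34 + (2/15)x − (256 - 2x) = 13, so x' = 110.15625.
Then Pb = 256 − 2·110.15625 = 35.6875 and Ps = 34 + (2/15)·110.15625 = 48.6875.
Government outlay = subsidy × quantity = 13 × 110.15625 = 1432.03125.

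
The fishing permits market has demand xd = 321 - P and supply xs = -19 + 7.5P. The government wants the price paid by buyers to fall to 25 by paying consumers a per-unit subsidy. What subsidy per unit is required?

At a buyer price of 25, quantity demanded is 321 − 1·25 = 296.
Sellers supply 296 only when they receive Ps with -19 + 7.5·Ps = 296, i.e. Ps = 42.
s = Ps − Pb = 42 − 25 = 17.

Required subsidy s = 17 per unit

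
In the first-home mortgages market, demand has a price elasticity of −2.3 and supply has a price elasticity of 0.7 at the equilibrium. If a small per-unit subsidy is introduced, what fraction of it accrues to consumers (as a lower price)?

For a small subsidy around the equilibrium, the benefit split depends on the relative slopes, which at a point are proportional to the elasticities.
Buyer share = εs/(εs + |εd|) = 0.7/(0.7 + 2.3) = 7/30; seller share = |εd|/(εs + |εd|) = 23/30.

Consumer share = 7/30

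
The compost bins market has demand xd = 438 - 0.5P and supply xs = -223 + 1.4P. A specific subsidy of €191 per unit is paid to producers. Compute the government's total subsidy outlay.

Pre-subsidy: 438 - 0.5P = -223 + 1.4P gives P* = 6610/19, x* = 5017/19.
With the subsidy, sellers receive Ps = Pb + 191 for each unit, where Pb is the price buyers pay.
Supply in terms of Pb becomes xs = -223 + 1.4(Pb + 191) = 44.4 + 1.4Pb. Setting this equal to demand: 438 - 0.5Pb = 44.4 + 1.4Pb, so Pb = 3936/19.
Sellers receive Ps = 3936/19 + 191 = 7565/19; x' = 438 − 0.5·(3936/19) = 6354/19.
Government outlay = subsidy × quantity = 191 × 6354/19 = 1213614/19.

Government cost = 1213614/19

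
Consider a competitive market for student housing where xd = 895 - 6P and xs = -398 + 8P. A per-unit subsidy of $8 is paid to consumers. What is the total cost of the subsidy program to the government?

Pre-subsidy: 895 - 6P = -398 + 8P gives P* = 1293/14, x* = 2386/7.
With the rebate, buyers effectively pay Pb = Ps − 8, where Ps is the price sellers receive.
Demand in terms of Ps becomes xd = 895 − 6(Ps − 8) = 943 - 6Ps. Setting this equal to supply: 943 - 6Ps = -398 + 8Ps, so Ps = 1341/14.
Buyers pay Pb = 1341/14 − 8 = 1229/14; x' = -398 + 8·(1341/14) = 2578/7.
Government outlay = subsidy × quantity = 8 × 2578/7 = 20624/7.

Government cost = 20624/7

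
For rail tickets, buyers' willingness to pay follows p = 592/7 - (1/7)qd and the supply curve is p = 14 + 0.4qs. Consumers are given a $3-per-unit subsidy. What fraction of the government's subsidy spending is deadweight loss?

DWL / government spending = 21/1030

Pre-subsidy: 592/7 - (1/7)q = 14 + 0.4q gives q* = 130 and p* = 66.
With the rebate, buyers effectively pay pb = ps − 3, where ps is the price sellers receive.
On the curves, pb = 592/7 - (1/7)q and ps = 14 + 0.4q; the wedge ps − pb = 3 gives 14 + 0.4q − (592/7 - (1/7)q) = 3, so q' = 2575/19.
Then pb = 592/7 − (1/7)·(2575/19) = 1239/19 and ps = 14 + 0.4·(2575/19) = 1296/19.
ΔCS = ½(130 + 2575/19)(66 − 1239/19) = 75675/722; ΔPS = ½(130 + 2575/19)(1296/19 − 66) = 105945/361.
Government spending = 3 × 2575/19 = 7725/19.
DWL = ½ × 3 × (2575/19 − 130) = 315/38; fraction = (315/38) / (7725/19) = 21/1030.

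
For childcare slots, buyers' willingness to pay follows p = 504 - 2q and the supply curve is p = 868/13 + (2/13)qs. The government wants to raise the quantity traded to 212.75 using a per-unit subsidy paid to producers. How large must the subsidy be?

At q = 212.75, from the demand curve buyers pay pb = 504 − 2·212.75 = 78.5; from the supply curve sellers need ps = 868/13 + (2/13)·212.75 = 99.5.
The subsidy must fill the gap: s = ps − pb = 99.5 − 78.5 = 21.

Required subsidy s = 21 per unit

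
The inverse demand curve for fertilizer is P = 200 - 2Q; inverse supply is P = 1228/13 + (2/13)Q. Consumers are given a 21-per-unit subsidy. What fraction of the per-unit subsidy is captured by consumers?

Consumer share = 13/14

Pre-subsidy: 200 - 2Q = 1228/13 + (2/13)Q gives Q* = 49 and P* = 102.
With the rebate, buyers effectively pay Pb = Ps − 21, where Ps is the price sellers receive.
On the curves, Pb = 200 - 2Q and Ps = 1228/13 + (2/13)Q; the wedge Ps − Pb = 21 gives 1228/13 + (2/13)Q − (200 - 2Q) = 21, so Q' = 58.75.
Then Pb = 200 − 2·58.75 = 82.5 and Ps = 1228/13 + (2/13)·58.75 = 103.5.
Buyers' price falls by P* − Pb = 102 − 82.5 = 19.5; sellers' price rises by Ps − P* = 103.5 − 102 = 1.5.
So consumers capture 19.5/21 = 13/14 of each unit of subsidy.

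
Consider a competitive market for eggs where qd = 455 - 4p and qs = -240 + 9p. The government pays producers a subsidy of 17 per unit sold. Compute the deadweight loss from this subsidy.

Pre-subsidy: 455 - 4p = -240 + 9p gives p* = 695/13, q* = 3135/13.
With the subsidy, sellers receive ps = pb + 17 for each unit, where pb is the price buyers pay.
Supply in terms of pb becomes qs = -240 + 9(pb + 17) = -87 + 9pb. Setting this equal to demand: 455 - 4pb = -87 + 9pb, so pb = 542/13.
Sellers receive ps = 542/13 + 17 = 763/13; q' = 455 − 4·(542/13) = 3747/13.
The subsidy expands output by 3747/13 − 3135/13 = 612/13 past the efficient level; on those units the gap between marginal cost and willingness to pay runs from 0 up to 17.
DWL = ½ × 17 × 612/13 = 5202/13.

Deadweight loss = 5202/13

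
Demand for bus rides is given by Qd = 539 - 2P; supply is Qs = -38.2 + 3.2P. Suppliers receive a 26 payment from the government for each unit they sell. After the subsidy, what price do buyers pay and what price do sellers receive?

Buyers pay 95; sellers receive 121

Pre-subsidy: 539 - 2P = -38.2 + 3.2P gives P* = 111, Q* = 317.
With the subsidy, sellers receive Ps = Pb + 26 for each unit, where Pb is the price buyers pay.
Supply in terms of Pb becomes Qs = -38.2 + 3.2(Pb + 26) = 45 + 3.2Pb. Setting this equal to demand: 539 - 2Pb = 45 + 3.2Pb, so Pb = 95.
Sellers receive Ps = 95 + 26 = 121; Q' = 539 − 2·95 = 349.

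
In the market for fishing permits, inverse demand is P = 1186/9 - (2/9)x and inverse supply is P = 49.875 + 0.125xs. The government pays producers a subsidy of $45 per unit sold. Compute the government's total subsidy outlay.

Government cost = $16446.6

Pre-subsidy: 1186/9 - (2/9)x = 49.875 + 0.125x gives x* = 235.88 and P* = 79.36.
With the subsidy, sellers receive Ps = Pb + 45 for each unit, where Pb is the price buyers pay.
On the curves, Pb = 1186/9 - (2/9)x and Ps = 49.875 + 0.125x; the wedge Ps − Pb = 45 gives 49.875 + 0.125x − (1186/9 - (2/9)x) = 45, so x' = 365.48.
Then Pb = 1186/9 − (2/9)·365.48 = 50.56 and Ps = 49.875 + 0.125·365.48 = 95.56.
Government outlay = subsidy × quantity = 45 × 365.48 = 16446.6.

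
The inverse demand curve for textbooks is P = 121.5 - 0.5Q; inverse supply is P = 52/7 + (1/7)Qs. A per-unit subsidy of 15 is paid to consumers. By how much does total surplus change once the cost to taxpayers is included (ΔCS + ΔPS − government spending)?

Net change in total surplus = -175

Pre-subsidy: 121.5 - 0.5Q = 52/7 + (1/7)Q gives Q* = 1597/9 and P* = 295/9.
With the rebate, buyers effectively pay Pb = Ps − 15, where Ps is the price sellers receive.
On the curves, Pb = 121.5 - 0.5Q and Ps = 52/7 + (1/7)Q; the wedge Ps − Pb = 15 gives 52/7 + (1/7)Q − (121.5 - 0.5Q) = 15, so Q' = 1807/9.
Then Pb = 121.5 − 0.5·(1807/9) = 190/9 and Ps = 52/7 + (1/7)·(1807/9) = 325/9.
ΔCS = ½(1597/9 + 1807/9)(295/9 − 190/9) = 59570/27; ΔPS = ½(1597/9 + 1807/9)(325/9 − 295/9) = 17020/27.
Government spending = 15 × 1807/9 = 9035/3.
Net change = 59570/27 + 17020/27 − 9035/3 = -175. The loss equals the DWL triangle ½·15·70/3.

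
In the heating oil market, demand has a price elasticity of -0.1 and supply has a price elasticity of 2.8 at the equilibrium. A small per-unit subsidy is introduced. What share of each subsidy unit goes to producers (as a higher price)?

Producer share = 1/29

For a small subsidy around the equilibrium, the benefit split depends on the relative slopes, which at a point are proportional to the elasticities.
Buyer share = εs/(εs + |εd|) = 2.8/(2.8 + 0.1) = 28/29; seller share = |εd|/(εs + |εd|) = 1/29.
So producers capture 1/29 of the subsidy.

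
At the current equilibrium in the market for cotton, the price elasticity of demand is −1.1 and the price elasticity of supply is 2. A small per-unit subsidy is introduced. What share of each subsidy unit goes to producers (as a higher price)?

Producer share = 11/31

For a small subsidy around the equilibrium, the benefit split depends on the relative slopes, which at a point are proportional to the elasticities.
Buyer share = εs/(εs + |εd|) = 2/(2 + 1.1) = 20/31; seller share = |εd|/(εs + |εd|) = 11/31.
So producers capture 11/31 of the subsidy.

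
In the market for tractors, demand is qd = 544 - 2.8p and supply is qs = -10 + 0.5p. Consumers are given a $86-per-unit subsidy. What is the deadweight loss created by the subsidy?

Deadweight loss = 51772/33

Pre-subsidy: 544 - 2.8p = -10 + 0.5p gives p* = 5540/33, q* = 2440/33.
With the rebate, buyers effectively pay pb = ps − 86, where ps is the price sellers receive.
Demand in terms of ps becomes qd = 544 − 2.8(ps − 86) = 784.8 - 2.8ps. Setting this equal to supply: 784.8 - 2.8ps = -10 + 0.5ps, so ps = 7948/33.
Buyers pay pb = 7948/33 − 86 = 5110/33; q' = -10 + 0.5·(7948/33) = 3644/33.
The subsidy expands output by 3644/33 − 2440/33 = 1204/33 past the efficient level; on those units the gap between marginal cost and willingness to pay runs from 0 up to 86.
DWL = ½ × 86 × 1204/33 = 51772/33.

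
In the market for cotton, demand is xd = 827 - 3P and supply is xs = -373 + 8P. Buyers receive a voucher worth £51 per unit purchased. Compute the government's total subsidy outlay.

Government cost = £31161

Pre-subsidy: 827 - 3P = -373 + 8P gives P* = 1200/11, x* = 5497/11.
With the rebate, buyers effectively pay Pb = Ps − 51, where Ps is the price sellers receive.
Demand in terms of Ps becomes xd = 827 − 3(Ps − 51) = 980 - 3Ps. Setting this equal to supply: 980 - 3Ps = -373 + 8Ps, so Ps = 123.
Buyers pay Pb = 123 − 51 = 72; x' = -373 + 8·123 = 611.
Government outlay = subsidy × quantity = 51 × 611 = 31161.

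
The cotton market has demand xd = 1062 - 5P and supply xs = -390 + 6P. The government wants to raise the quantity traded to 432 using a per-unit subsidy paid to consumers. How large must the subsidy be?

Required subsidy s = 11 per unit

At x = 432, invert demand for the buyer price: Pb = (1062 − 432)/5 = 126; invert supply for the seller price: Ps = (432 − (-390))/6 = 137.
The subsidy must fill the gap: s = Ps − Pb = 137 − 126 = 11.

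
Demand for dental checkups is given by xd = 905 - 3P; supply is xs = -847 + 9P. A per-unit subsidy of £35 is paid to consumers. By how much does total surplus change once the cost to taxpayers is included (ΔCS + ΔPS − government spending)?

Net change in total surplus = -£1378.125

Pre-subsidy: 905 - 3P = -847 + 9P gives P* = 146, x* = 467.
With the rebate, buyers effectively pay Pb = Ps − 35, where Ps is the price sellers receive.
Demand in terms of Ps becomes xd = 905 − 3(Ps − 35) = 1010 - 3Ps. Setting this equal to supply: 1010 - 3Ps = -847 + 9Ps, so Ps = 154.75.
Buyers pay Pb = 154.75 − 35 = 119.75; x' = -847 + 9·154.75 = 545.75.
ΔCS = ½(467 + 545.75)(146 − 119.75) = 13292.34375; ΔPS = ½(467 + 545.75)(154.75 − 146) = 4430.78125.
Government spending = 35 × 545.75 = 19101.25.
Net change = 13292.34375 + 4430.78125 − 19101.25 = -1378.125. The loss equals the DWL triangle ½·35·78.75.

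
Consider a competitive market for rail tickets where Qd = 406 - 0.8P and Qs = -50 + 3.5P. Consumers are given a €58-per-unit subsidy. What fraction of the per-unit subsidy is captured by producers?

Producer share = 8/43

Pre-subsidy: 406 - 0.8P = -50 + 3.5P gives P* = 4560/43, Q* = 13810/43.
With the rebate, buyers effectively pay Pb = Ps − 58, where Ps is the price sellers receive.
Demand in terms of Ps becomes Qd = 406 − 0.8(Ps − 58) = 452.4 - 0.8Ps. Setting this equal to supply: 452.4 - 0.8Ps = -50 + 3.5Ps, so Ps = 5024/43.
Buyers pay Pb = 5024/43 − 58 = 2530/43; Q' = -50 + 3.5·(5024/43) = 15434/43.
Buyers' price falls by P* − Pb = 4560/43 − 2530/43 = 2030/43; sellers' price rises by Ps − P* = 5024/43 − 4560/43 = 464/43.
So producers capture (464/43)/58 = 8/43 of each unit of subsidy.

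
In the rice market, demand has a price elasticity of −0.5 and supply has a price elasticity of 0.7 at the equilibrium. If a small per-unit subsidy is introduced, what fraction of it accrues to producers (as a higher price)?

For a small subsidy around the equilibrium, the benefit split depends on the relative slopes, which at a point are proportional to the elasticities.
Buyer share = εs/(εs + |εd|) = 0.7/(0.7 + 0.5) = 7/12; seller share = |εd|/(εs + |εd|) = 5/12.
So producers capture 5/12 of the subsidy.

Producer share = 5/12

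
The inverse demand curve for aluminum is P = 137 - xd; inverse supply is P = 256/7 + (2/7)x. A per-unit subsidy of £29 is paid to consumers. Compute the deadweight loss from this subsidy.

Pre-subsidy: 137 - x = 256/7 + (2/7)x gives x* = 703/9 and P* = 530/9.
With the rebate, buyers effectively pay Pb = Ps − 29, where Ps is the price sellers receive.
On the curves, Pb = 137 - x and Ps = 256/7 + (2/7)x; the wedge Ps − Pb = 29 gives 256/7 + (2/7)x − (137 - x) = 29, so x' = 302/3.
Then Pb = 137 − 1·(302/3) = 109/3 and Ps = 256/7 + (2/7)·(302/3) = 196/3.
The subsidy expands output by 302/3 − 703/9 = 203/9 past the efficient level; on those units the gap between marginal cost and willingness to pay runs from 0 up to 29.
DWL = ½ × 29 × 203/9 = 5887/18.

Deadweight loss = 5887/18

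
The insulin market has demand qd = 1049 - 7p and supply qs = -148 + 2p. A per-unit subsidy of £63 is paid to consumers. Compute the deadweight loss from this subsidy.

Deadweight loss = £3087

Pre-subsidy: 1049 - 7p = -148 + 2p gives p* = 133, q* = 118.
With the rebate, buyers effectively pay pb = ps − 63, where ps is the price sellers receive.
Demand in terms of ps becomes qd = 1049 − 7(ps − 63) = 1490 - 7ps. Setting this equal to supply: 1490 - 7ps = -148 + 2ps, so ps = 182.
Buyers pay pb = 182 − 63 = 119; q' = -148 + 2·182 = 216.
The subsidy expands output by 216 − 118 = 98 past the efficient level; on those units the gap between marginal cost and willingness to pay runs from 0 up to 63.
DWL = ½ × 63 × 98 = 3087.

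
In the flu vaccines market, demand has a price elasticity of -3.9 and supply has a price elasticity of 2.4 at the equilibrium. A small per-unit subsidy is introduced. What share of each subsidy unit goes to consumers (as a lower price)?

For a small subsidy around the equilibrium, the benefit split depends on the relative slopes, which at a point are proportional to the elasticities.
Buyer share = εs/(εs + |εd|) = 2.4/(2.4 + 3.9) = 8/21; seller share = |εd|/(εs + |εd|) = 13/21.

Consumer share = 8/21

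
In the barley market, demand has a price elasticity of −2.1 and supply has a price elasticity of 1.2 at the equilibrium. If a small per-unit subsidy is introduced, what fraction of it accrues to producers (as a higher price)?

Producer share = 7/11

For a small subsidy around the equilibrium, the benefit split depends on the relative slopes, which at a point are proportional to the elasticities.
Buyer share = εs/(εs + |εd|) = 1.2/(1.2 + 2.1) = 4/11; seller share = |εd|/(εs + |εd|) = 7/11.
So producers capture 7/11 of the subsidy.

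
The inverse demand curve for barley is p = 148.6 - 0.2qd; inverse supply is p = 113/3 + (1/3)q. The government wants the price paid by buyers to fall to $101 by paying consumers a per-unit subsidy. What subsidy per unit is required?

At a buyer price of 101, quantity demanded is 743 − 5·101 = 238.
Sellers supply 238 only when they receive ps = 113/3 + (1/3)·238 = 117.
s = ps − pb = 117 − 101 = 16.

Required subsidy s = $16 per unit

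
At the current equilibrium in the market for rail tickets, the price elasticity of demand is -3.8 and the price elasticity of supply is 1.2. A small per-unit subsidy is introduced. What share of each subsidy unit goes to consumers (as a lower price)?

Consumer share = 0.24

For a small subsidy around the equilibrium, the benefit split depends on the relative slopes, which at a point are proportional to the elasticities.
Buyer share = εs/(εs + |εd|) = 1.2/(1.2 + 3.8) = 0.24; seller share = |εd|/(εs + |εd|) = 0.76.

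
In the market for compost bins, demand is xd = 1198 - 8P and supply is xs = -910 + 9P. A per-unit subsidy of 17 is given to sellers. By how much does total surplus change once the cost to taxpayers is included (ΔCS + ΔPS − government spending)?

Net change in total surplus = -612

Pre-subsidy: 1198 - 8P = -910 + 9P gives P* = 124, x* = 206.
With the subsidy, sellers receive Ps = Pb + 17 for each unit, where Pb is the price buyers pay.
Supply in terms of Pb becomes xs = -910 + 9(Pb + 17) = -757 + 9Pb. Setting this equal to demand: 1198 - 8Pb = -757 + 9Pb, so Pb = 115.
Sellers receive Ps = 115 + 17 = 132; x' = 1198 − 8·115 = 278.
ΔCS = ½(206 + 278)(124 − 115) = 2178; ΔPS = ½(206 + 278)(132 − 124) = 1936.
Government spending = 17 × 278 = 4726.
Net change = 2178 + 1936 − 4726 = -612. The loss equals the DWL triangle ½·17·72.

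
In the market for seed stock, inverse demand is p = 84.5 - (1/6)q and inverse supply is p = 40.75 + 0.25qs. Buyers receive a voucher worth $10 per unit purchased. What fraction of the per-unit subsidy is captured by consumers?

Pre-subsidy: 84.5 - (1/6)q = 40.75 + 0.25q gives q* = 105 and p* = 67.
With the rebate, buyers effectively pay pb = ps − 10, where ps is the price sellers receive.
On the curves, pb = 84.5 - (1/6)q and ps = 40.75 + 0.25q; the wedge ps − pb = 10 gives 40.75 + 0.25q − (84.5 - (1/6)q) = 10, so q' = 129.
Then pb = 84.5 − (1/6)·129 = 63 and ps = 40.75 + 0.25·129 = 73.
Buyers' price falls by p* − pb = 67 − 63 = 4; sellers' price rises by ps − p* = 73 − 67 = 6.
So consumers capture 4/10 = 0.4 of each unit of subsidy.

Consumer share = 0.4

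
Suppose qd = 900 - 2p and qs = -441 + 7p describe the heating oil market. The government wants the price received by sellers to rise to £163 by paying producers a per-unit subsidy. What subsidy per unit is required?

Required subsidy s = £63 per unit

At a seller price of 163, quantity supplied is -441 + 7·163 = 700.
Buyers absorb 700 only when they pay pb with 900 − 2·pb = 700, i.e. pb = 100.
s = ps − pb = 163 − 100 = 63.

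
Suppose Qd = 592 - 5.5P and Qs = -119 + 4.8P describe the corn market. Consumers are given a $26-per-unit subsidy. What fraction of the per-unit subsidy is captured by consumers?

Pre-subsidy: 592 - 5.5P = -119 + 4.8P gives P* = 7110/103, Q* = 21871/103.
With the rebate, buyers effectively pay Pb = Ps − 26, where Ps is the price sellers receive.
Demand in terms of Ps becomes Qd = 592 − 5.5(Ps − 26) = 735 - 5.5Ps. Setting this equal to supply: 735 - 5.5Ps = -119 + 4.8Ps, so Ps = 8540/103.
Buyers pay Pb = 8540/103 − 26 = 5862/103; Q' = -119 + 4.8·(8540/103) = 28735/103.
Buyers' price falls by P* − Pb = 7110/103 − 5862/103 = 1248/103; sellers' price rises by Ps − P* = 8540/103 − 7110/103 = 1430/103.
So consumers capture (1248/103)/26 = 48/103 of each unit of subsidy.

Consumer share = 48/103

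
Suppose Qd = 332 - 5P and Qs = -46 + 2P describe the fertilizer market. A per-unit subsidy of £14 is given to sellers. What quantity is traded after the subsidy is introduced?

Pre-subsidy: 332 - 5P = -46 + 2P gives P* = 54, Q* = 62.
With the subsidy, sellers receive Ps = Pb + 14 for each unit, where Pb is the price buyers pay.
Supply in terms of Pb becomes Qs = -46 + 2(Pb + 14) = -18 + 2Pb. Setting this equal to demand: 332 - 5Pb = -18 + 2Pb, so Pb = 50.
Sellers receive Ps = 50 + 14 = 64; Q' = 332 − 5·50 = 82.

Q' = 82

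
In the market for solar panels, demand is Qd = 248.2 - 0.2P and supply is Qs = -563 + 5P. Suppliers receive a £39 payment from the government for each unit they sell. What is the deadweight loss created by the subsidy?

Deadweight loss = £146.25

Pre-subsidy: 248.2 - 0.2P = -563 + 5P gives P* = 156, Q* = 217.
With the subsidy, sellers receive Ps = Pb + 39 for each unit, where Pb is the price buyers pay.
Supply in terms of Pb becomes Qs = -563 + 5(Pb + 39) = -368 + 5Pb. Setting this equal to demand: 248.2 - 0.2Pb = -368 + 5Pb, so Pb = 118.5.
Sellers receive Ps = 118.5 + 39 = 157.5; Q' = 248.2 − 0.2·118.5 = 224.5.
The subsidy expands output by 224.5 − 217 = 7.5 past the efficient level; on those units the gap between marginal cost and willingness to pay runs from 0 up to 39.
DWL = ½ × 39 × 7.5 = 146.25.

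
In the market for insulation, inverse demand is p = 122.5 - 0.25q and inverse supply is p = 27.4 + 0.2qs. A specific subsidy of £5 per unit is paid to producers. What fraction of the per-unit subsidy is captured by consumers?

Pre-subsidy: 122.5 - 0.25q = 27.4 + 0.2q gives q* = 634/3 and p* = 209/3.
With the subsidy, sellers receive ps = pb + 5 for each unit, where pb is the price buyers pay.
On the curves, pb = 122.5 - 0.25q and ps = 27.4 + 0.2q; the wedge ps − pb = 5 gives 27.4 + 0.2q − (122.5 - 0.25q) = 5, so q' = 2002/9.
Then pb = 122.5 − 0.25·(2002/9) = 602/9 and ps = 27.4 + 0.2·(2002/9) = 647/9.
Buyers' price falls by p* − pb = 209/3 − 602/9 = 25/9; sellers' price rises by ps − p* = 647/9 − 209/3 = 20/9.
So consumers capture (25/9)/5 = 5/9 of each unit of subsidy.

Consumer share = 5/9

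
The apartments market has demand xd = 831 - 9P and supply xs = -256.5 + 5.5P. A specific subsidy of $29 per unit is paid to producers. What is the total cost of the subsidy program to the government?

Pre-subsidy: 831 - 9P = -256.5 + 5.5P gives P* = 75, x* = 156.
With the subsidy, sellers receive Ps = Pb + 29 for each unit, where Pb is the price buyers pay.
Supply in terms of Pb becomes xs = -256.5 + 5.5(Pb + 29) = -97 + 5.5Pb. Setting this equal to demand: 831 - 9Pb = -97 + 5.5Pb, so Pb = 64.
Sellers receive Ps = 64 + 29 = 93; x' = 831 − 9·64 = 255.
Government outlay = subsidy × quantity = 29 × 255 = 7395.

Government cost = $7395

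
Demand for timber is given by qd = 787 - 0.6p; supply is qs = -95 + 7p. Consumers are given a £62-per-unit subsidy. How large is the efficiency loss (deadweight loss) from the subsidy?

Deadweight loss = 20181/19

Pre-subsidy: 787 - 0.6p = -95 + 7p gives p* = 2205/19, q* = 13630/19.
With the rebate, buyers effectively pay pb = ps − 62, where ps is the price sellers receive.
Demand in terms of ps becomes qd = 787 − 0.6(ps − 62) = 824.2 - 0.6ps. Setting this equal to supply: 824.2 - 0.6ps = -95 + 7ps, so ps = 2298/19.
Buyers pay pb = 2298/19 − 62 = 1120/19; q' = -95 + 7·(2298/19) = 14281/19.
The subsidy expands output by 14281/19 − 13630/19 = 651/19 past the efficient level; on those units the gap between marginal cost and willingness to pay runs from 0 up to 62.
DWL = ½ × 62 × 651/19 = 20181/19.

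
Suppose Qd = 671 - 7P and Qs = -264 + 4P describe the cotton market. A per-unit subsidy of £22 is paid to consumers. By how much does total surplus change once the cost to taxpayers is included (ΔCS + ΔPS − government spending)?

Pre-subsidy: 671 - 7P = -264 + 4P gives P* = 85, Q* = 76.
With the rebate, buyers effectively pay Pb = Ps − 22, where Ps is the price sellers receive.
Demand in terms of Ps becomes Qd = 671 − 7(Ps − 22) = 825 - 7Ps. Setting this equal to supply: 825 - 7Ps = -264 + 4Ps, so Ps = 99.
Buyers pay Pb = 99 − 22 = 77; Q' = -264 + 4·99 = 132.
ΔCS = ½(76 + 132)(85 − 77) = 832; ΔPS = ½(76 + 132)(99 − 85) = 1456.
Government spending = 22 × 132 = 2904.
Net change = 832 + 1456 − 2904 = -616. The loss equals the DWL triangle ½·22·56.

Net change in total surplus = -£616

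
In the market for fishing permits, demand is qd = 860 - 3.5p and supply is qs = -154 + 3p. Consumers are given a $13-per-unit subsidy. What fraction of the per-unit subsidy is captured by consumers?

Consumer share = 6/13

Pre-subsidy: 860 - 3.5p = -154 + 3p gives p* = 156, q* = 314.
With the rebate, buyers effectively pay pb = ps − 13, where ps is the price sellers receive.
Demand in terms of ps becomes qd = 860 − 3.5(ps − 13) = 905.5 - 3.5ps. Setting this equal to supply: 905.5 - 3.5ps = -154 + 3ps, so ps = 163.
Buyers pay pb = 163 − 13 = 150; q' = -154 + 3·163 = 335.
Buyers' price falls by p* − pb = 156 − 150 = 6; sellers' price rises by ps − p* = 163 − 156 = 7.
So consumers capture 6/13 = 6/13 of each unit of subsidy.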